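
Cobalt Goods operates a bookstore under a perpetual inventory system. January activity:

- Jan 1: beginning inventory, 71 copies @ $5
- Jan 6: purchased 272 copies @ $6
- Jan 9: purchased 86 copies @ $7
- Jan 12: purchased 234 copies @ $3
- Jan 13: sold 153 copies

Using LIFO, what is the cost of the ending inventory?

Ending inventory = $2,832

Jan 13, 153 sold [LIFO — newest first]: 153 @ $3 = $459
Ending inventory: 71 @ $5 + 272 @ $6 + 86 @ $7 + 81 @ $3 = $2,832
Check: goods available $3,291 = COGS $459 + ending $2,832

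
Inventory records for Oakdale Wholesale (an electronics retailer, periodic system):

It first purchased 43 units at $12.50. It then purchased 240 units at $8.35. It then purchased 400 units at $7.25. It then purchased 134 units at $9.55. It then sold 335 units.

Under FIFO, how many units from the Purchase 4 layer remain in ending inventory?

Sale 1 (335) [FIFO — oldest first]: 43 @ $12.50 + 240 @ $8.35 + 52 @ $7.25 = $2,918.50
Ending inventory: 348 @ $7.25 + 134 @ $9.55 = $3,802.70

134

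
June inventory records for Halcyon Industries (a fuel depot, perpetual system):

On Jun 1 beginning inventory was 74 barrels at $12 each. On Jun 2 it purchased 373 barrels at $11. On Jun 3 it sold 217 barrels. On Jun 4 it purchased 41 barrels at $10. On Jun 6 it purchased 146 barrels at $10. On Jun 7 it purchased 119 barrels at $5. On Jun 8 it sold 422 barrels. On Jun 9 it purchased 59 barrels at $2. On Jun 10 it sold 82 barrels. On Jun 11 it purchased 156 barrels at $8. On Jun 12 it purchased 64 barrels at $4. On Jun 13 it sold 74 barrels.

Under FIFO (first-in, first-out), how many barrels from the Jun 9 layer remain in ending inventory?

17

Jun 3, 217 sold [FIFO — oldest first]: 74 @ $12 + 143 @ $11 = $2,461
Jun 8, 422 sold [FIFO — oldest first]: 230 @ $11 + 41 @ $10 + 146 @ $10 + 5 @ $5 = $4,425
Jun 10, 82 sold [FIFO — oldest first]: 82 @ $5 = $410
Jun 13, 74 sold [FIFO — oldest first]: 32 @ $5 + 42 @ $2 = $244
Total COGS = $2,461 + $4,425 + $410 + $244 = $7,540
Ending inventory: 17 @ $2 + 156 @ $8 + 64 @ $4 = $1,538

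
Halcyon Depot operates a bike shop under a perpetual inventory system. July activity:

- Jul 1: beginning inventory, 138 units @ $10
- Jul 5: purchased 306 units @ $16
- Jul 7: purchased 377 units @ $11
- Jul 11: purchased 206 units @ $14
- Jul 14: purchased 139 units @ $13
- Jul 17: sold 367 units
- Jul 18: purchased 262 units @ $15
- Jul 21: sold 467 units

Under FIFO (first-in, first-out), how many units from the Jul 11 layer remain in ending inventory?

193

Jul 17, 367 sold [FIFO — oldest first]: 138 @ $10 + 229 @ $16 = $5,044
Jul 21, 467 sold [FIFO — oldest first]: 77 @ $16 + 377 @ $11 + 13 @ $14 = $5,561
Total COGS = $5,044 + $5,561 = $10,605
Ending inventory: 193 @ $14 + 139 @ $13 + 262 @ $15 = $8,439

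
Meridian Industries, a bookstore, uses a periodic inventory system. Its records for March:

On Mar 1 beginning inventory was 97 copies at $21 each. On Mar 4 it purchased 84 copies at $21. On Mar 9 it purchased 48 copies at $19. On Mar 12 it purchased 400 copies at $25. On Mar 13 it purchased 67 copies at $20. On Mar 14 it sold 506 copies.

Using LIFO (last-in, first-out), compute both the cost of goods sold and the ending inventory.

Mar 14, 506 sold [LIFO — newest first]: 67 @ $20 + 400 @ $25 + 39 @ $19 = $12,081
Ending inventory: 97 @ $21 + 84 @ $21 + 9 @ $19 = $3,972

COGS = $12,081; ending inventory = $3,972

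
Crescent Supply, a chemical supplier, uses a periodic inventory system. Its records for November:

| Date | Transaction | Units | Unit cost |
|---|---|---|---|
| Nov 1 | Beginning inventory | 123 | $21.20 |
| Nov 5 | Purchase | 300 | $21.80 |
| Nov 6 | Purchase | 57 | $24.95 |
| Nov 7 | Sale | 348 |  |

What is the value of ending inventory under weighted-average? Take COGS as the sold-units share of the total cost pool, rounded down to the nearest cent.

Nov 7, sell 348: 348/480 × $10,569.75 → $7,663.06
Ending inventory (cost pool remaining) = $2,906.69
Check: goods available $10,569.75 = COGS $7,663.06 + ending $2,906.69

Ending inventory = $2,906.69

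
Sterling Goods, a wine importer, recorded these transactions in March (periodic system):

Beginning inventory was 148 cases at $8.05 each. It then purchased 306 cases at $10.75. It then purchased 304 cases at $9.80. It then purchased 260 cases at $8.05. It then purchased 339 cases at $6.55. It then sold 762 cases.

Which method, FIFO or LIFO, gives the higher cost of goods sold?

FIFO COGS: 148 @ $8.05 + 306 @ $10.75 + 304 @ $9.80 + 4 @ $8.05 = $7,492.30
LIFO COGS: 339 @ $6.55 + 260 @ $8.05 + 163 @ $9.80 = $5,910.85

FIFO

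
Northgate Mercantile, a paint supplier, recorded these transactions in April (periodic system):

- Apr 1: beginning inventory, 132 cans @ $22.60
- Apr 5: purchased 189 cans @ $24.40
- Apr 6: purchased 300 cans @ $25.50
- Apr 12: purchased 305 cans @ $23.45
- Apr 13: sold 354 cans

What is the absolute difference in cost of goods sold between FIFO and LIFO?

$34.55

FIFO COGS: 132 @ $22.60 + 189 @ $24.40 + 33 @ $25.50 = $8,436.30
LIFO COGS: 305 @ $23.45 + 49 @ $25.50 = $8,401.75
Difference = |$8,436.30 − $8,401.75| = $34.55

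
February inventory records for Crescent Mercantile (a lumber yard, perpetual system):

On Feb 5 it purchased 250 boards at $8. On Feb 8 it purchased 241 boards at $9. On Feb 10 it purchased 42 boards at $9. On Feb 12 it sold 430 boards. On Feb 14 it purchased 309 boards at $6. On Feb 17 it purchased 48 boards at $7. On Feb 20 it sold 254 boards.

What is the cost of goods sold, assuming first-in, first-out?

Feb 12, 430 sold [FIFO — oldest first]: 250 @ $8 + 180 @ $9 = $3,620
Feb 20, 254 sold [FIFO — oldest first]: 61 @ $9 + 42 @ $9 + 151 @ $6 = $1,833
Total COGS = $3,620 + $1,833 = $5,453
Ending inventory: 158 @ $6 + 48 @ $7 = $1,284

COGS = $5,453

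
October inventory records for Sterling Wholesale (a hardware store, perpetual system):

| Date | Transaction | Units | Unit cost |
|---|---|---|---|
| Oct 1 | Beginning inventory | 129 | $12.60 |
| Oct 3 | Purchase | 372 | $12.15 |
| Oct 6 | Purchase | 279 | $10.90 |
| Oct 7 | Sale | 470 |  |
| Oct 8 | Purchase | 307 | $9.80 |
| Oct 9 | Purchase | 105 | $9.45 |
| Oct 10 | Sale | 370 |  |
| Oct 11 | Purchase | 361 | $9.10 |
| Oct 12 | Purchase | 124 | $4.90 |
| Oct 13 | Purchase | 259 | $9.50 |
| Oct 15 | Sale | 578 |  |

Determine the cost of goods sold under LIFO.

COGS = $13,793.60

Oct 7, 470 sold [LIFO — newest first]: 279 @ $10.90 + 191 @ $12.15 = $5,361.75
Oct 10, 370 sold [LIFO — newest first]: 105 @ $9.45 + 265 @ $9.80 = $3,589.25
Oct 15, 578 sold [LIFO — newest first]: 259 @ $9.50 + 124 @ $4.90 + 195 @ $9.10 = $4,842.60
Total COGS = $5,361.75 + $3,589.25 + $4,842.60 = $13,793.60
Ending inventory: 129 @ $12.60 + 181 @ $12.15 + 42 @ $9.80 + 166 @ $9.10 = $5,746.75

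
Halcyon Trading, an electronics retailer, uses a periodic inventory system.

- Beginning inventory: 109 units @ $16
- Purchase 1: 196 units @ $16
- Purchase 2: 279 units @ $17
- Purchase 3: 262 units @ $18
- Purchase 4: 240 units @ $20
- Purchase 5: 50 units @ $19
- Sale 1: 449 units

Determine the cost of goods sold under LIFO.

Sale 1 (449) [LIFO — newest first]: 50 @ $19 + 240 @ $20 + 159 @ $18 = $8,612
Ending inventory: 109 @ $16 + 196 @ $16 + 279 @ $17 + 103 @ $18 = $11,477

COGS = $8,612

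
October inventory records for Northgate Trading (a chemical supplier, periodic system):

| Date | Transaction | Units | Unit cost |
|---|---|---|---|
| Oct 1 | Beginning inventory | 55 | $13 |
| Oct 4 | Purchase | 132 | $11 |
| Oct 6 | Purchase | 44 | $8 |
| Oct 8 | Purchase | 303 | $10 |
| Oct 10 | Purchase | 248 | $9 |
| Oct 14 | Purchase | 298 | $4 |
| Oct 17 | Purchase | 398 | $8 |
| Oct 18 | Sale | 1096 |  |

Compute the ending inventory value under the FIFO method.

Ending inventory = $3,056

Oct 18, 1096 sold [FIFO — oldest first]: 55 @ $13 + 132 @ $11 + 44 @ $8 + 303 @ $10 + 248 @ $9 + 298 @ $4 + 16 @ $8 = $9,101
Ending inventory: 382 @ $8 = $3,056
Check: goods available $12,157 = COGS $9,101 + ending $3,056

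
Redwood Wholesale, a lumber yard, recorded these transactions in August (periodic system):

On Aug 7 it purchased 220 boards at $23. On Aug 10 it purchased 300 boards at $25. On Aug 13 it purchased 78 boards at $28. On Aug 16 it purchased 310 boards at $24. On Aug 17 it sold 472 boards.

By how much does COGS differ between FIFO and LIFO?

$364

FIFO COGS: 220 @ $23 + 252 @ $25 = $11,360
LIFO COGS: 310 @ $24 + 78 @ $28 + 84 @ $25 = $11,724
Difference = |$11,360 − $11,724| = $364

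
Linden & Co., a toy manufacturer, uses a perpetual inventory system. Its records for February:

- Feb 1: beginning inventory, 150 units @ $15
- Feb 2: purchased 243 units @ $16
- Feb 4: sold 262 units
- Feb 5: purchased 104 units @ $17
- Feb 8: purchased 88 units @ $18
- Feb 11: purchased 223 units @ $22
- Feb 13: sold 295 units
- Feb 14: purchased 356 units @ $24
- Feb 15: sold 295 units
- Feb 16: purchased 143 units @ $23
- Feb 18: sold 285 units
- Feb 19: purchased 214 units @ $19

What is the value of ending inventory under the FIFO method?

Ending inventory = $8,003

Feb 4, 262 sold [FIFO — oldest first]: 150 @ $15 + 112 @ $16 = $4,042
Feb 13, 295 sold [FIFO — oldest first]: 131 @ $16 + 104 @ $17 + 60 @ $18 = $4,944
Feb 15, 295 sold [FIFO — oldest first]: 28 @ $18 + 223 @ $22 + 44 @ $24 = $6,466
Feb 18, 285 sold [FIFO — oldest first]: 285 @ $24 = $6,840
Total COGS = $4,042 + $4,944 + $6,466 + $6,840 = $22,292
Ending inventory: 27 @ $24 + 143 @ $23 + 214 @ $19 = $8,003
Check: goods available $30,295 = COGS $22,292 + ending $8,003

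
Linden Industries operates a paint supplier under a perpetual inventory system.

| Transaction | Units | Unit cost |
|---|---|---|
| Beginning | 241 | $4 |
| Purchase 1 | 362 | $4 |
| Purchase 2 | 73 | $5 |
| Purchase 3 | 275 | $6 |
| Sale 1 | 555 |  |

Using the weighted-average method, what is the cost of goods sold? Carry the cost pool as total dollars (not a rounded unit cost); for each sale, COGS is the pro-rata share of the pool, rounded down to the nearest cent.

COGS = $2,583.58

After Beginning: 241 on hand, pool $964.00 (≈ $4.0000 each)
After Purchase 1: 603 on hand, pool $2,412.00 (≈ $4.0000 each)
After Purchase 2: 676 on hand, pool $2,777.00 (≈ $4.1080 each)
After Purchase 3: 951 on hand, pool $4,427.00 (≈ $4.6551 each)
Sale 1, sell 555: 555/951 × $4,427.00 → $2,583.58
Ending inventory (cost pool remaining) = $1,843.42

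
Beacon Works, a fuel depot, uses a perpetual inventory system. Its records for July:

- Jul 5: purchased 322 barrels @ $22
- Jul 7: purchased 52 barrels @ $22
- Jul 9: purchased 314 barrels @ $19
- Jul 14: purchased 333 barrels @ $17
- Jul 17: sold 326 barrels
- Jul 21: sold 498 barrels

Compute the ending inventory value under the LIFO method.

Ending inventory = $4,334

Jul 17, 326 sold [LIFO — newest first]: 326 @ $17 = $5,542
Jul 21, 498 sold [LIFO — newest first]: 7 @ $17 + 314 @ $19 + 52 @ $22 + 125 @ $22 = $9,979
Total COGS = $5,542 + $9,979 = $15,521
Ending inventory: 197 @ $22 = $4,334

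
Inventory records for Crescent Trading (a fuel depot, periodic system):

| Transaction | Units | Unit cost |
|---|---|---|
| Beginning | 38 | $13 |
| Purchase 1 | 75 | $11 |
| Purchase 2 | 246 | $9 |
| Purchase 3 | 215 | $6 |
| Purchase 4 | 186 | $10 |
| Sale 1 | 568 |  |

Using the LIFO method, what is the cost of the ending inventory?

Ending inventory = $2,030

Sale 1 (568) [LIFO — newest first]: 186 @ $10 + 215 @ $6 + 167 @ $9 = $4,653
Ending inventory: 38 @ $13 + 75 @ $11 + 79 @ $9 = $2,030
Check: goods available $6,683 = COGS $4,653 + ending $2,030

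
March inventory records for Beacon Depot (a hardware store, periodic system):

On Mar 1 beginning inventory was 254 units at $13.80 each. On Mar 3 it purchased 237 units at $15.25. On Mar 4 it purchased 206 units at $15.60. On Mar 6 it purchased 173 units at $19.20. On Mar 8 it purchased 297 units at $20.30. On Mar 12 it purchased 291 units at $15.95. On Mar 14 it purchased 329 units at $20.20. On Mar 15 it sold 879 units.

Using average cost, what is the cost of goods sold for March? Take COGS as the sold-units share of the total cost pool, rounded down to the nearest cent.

COGS = $15,234.19

Mar 15, sell 879: 879/1787 × $30,971.00 → $15,234.19
Ending inventory (cost pool remaining) = $15,736.81
Check: goods available $30,971.00 = COGS $15,234.19 + ending $15,736.81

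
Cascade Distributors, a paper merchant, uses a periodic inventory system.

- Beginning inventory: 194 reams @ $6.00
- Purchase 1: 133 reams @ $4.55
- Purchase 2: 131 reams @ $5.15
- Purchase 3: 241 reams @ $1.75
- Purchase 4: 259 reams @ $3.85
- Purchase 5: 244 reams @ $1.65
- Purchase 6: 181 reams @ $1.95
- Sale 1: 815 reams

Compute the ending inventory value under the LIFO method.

Sale 1 (815) [LIFO — newest first]: 181 @ $1.95 + 244 @ $1.65 + 259 @ $3.85 + 131 @ $1.75 = $1,981.95
Ending inventory: 194 @ $6.00 + 133 @ $4.55 + 131 @ $5.15 + 110 @ $1.75 = $2,636.30
Check: goods available $4,618.25 = COGS $1,981.95 + ending $2,636.30

Ending inventory = $2,636.30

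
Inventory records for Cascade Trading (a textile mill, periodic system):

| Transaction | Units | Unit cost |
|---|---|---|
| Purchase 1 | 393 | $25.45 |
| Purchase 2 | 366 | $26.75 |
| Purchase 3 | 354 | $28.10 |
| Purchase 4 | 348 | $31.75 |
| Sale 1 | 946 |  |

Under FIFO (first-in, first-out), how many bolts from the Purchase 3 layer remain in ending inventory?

Sale 1 (946) [FIFO — oldest first]: 393 @ $25.45 + 366 @ $26.75 + 187 @ $28.10 = $25,047.05
Ending inventory: 167 @ $28.10 + 348 @ $31.75 = $15,741.70
Check: goods available $40,788.75 = COGS $25,047.05 + ending $15,741.70

167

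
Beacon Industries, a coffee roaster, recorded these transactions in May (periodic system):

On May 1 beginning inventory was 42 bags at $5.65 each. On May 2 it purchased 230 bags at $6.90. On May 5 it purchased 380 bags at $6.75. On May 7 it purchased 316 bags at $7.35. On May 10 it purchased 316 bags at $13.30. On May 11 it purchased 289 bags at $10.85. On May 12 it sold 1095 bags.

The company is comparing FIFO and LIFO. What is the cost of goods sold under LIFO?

FIFO COGS: 42 @ $5.65 + 230 @ $6.90 + 380 @ $6.75 + 316 @ $7.35 + 127 @ $13.30 = $8,401.00
LIFO COGS: 289 @ $10.85 + 316 @ $13.30 + 316 @ $7.35 + 174 @ $6.75 = $10,835.55

COGS = $10,835.55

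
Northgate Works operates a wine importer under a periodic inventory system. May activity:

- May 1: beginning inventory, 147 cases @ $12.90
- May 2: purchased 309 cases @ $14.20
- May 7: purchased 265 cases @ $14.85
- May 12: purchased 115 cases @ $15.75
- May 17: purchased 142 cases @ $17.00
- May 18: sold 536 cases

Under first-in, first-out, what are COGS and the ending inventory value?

COGS = $7,472.10; ending inventory = $6,972.50

May 18, 536 sold [FIFO — oldest first]: 147 @ $12.90 + 309 @ $14.20 + 80 @ $14.85 = $7,472.10
Ending inventory: 185 @ $14.85 + 115 @ $15.75 + 142 @ $17.00 = $6,972.50
Check: goods available $14,444.60 = COGS $7,472.10 + ending $6,972.50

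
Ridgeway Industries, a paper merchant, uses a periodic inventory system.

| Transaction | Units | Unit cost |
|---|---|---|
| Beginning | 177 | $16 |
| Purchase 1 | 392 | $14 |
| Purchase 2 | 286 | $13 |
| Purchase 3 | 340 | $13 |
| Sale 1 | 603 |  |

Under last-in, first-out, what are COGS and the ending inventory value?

Sale 1 (603) [LIFO — newest first]: 340 @ $13 + 263 @ $13 = $7,839
Ending inventory: 177 @ $16 + 392 @ $14 + 23 @ $13 = $8,619

COGS = $7,839; ending inventory = $8,619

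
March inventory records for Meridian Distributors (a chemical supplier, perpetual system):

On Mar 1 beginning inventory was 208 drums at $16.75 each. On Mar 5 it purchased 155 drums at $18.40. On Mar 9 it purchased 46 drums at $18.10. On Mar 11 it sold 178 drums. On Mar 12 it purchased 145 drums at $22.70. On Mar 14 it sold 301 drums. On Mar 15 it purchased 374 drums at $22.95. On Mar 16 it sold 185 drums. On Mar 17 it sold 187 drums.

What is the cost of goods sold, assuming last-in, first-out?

Mar 11, 178 sold [LIFO — newest first]: 46 @ $18.10 + 132 @ $18.40 = $3,261.40
Mar 14, 301 sold [LIFO — newest first]: 145 @ $22.70 + 23 @ $18.40 + 133 @ $16.75 = $5,942.45
Mar 16, 185 sold [LIFO — newest first]: 185 @ $22.95 = $4,245.75
Mar 17, 187 sold [LIFO — newest first]: 187 @ $22.95 = $4,291.65
Total COGS = $3,261.40 + $5,942.45 + $4,245.75 + $4,291.65 = $17,741.25
Ending inventory: 75 @ $16.75 + 2 @ $22.95 = $1,302.15

COGS = $17,741.25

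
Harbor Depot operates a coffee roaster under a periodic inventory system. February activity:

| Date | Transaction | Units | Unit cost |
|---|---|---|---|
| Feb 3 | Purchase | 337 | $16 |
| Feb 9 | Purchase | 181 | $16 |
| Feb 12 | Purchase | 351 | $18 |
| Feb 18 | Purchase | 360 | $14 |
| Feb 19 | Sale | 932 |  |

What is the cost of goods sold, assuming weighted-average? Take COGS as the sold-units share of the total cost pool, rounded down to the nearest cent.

Feb 19, sell 932: 932/1229 × $19,646.00 → $14,898.34
Ending inventory (cost pool remaining) = $4,747.66
Check: goods available $19,646.00 = COGS $14,898.34 + ending $4,747.66

COGS = $14,898.34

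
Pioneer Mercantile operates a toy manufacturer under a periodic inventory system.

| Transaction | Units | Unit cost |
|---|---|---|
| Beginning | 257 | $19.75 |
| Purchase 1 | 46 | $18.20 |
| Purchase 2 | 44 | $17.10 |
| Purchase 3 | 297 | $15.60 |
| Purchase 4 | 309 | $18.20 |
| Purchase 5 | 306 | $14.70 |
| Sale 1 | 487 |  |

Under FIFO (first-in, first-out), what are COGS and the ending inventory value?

COGS = $8,849.35; ending inventory = $12,571.20

Sale 1 (487) [FIFO — oldest first]: 257 @ $19.75 + 46 @ $18.20 + 44 @ $17.10 + 140 @ $15.60 = $8,849.35
Ending inventory: 157 @ $15.60 + 309 @ $18.20 + 306 @ $14.70 = $12,571.20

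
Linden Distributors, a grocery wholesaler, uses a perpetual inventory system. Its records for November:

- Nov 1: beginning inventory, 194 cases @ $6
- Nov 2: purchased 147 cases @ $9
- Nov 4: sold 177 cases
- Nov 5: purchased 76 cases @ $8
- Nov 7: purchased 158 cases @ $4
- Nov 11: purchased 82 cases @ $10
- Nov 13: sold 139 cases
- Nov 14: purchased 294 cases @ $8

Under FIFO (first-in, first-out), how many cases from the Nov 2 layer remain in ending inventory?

25

Nov 4, 177 sold [FIFO — oldest first]: 177 @ $6 = $1,062
Nov 13, 139 sold [FIFO — oldest first]: 17 @ $6 + 122 @ $9 = $1,200
Total COGS = $1,062 + $1,200 = $2,262
Ending inventory: 25 @ $9 + 76 @ $8 + 158 @ $4 + 82 @ $10 + 294 @ $8 = $4,637
Check: goods available $6,899 = COGS $2,262 + ending $4,637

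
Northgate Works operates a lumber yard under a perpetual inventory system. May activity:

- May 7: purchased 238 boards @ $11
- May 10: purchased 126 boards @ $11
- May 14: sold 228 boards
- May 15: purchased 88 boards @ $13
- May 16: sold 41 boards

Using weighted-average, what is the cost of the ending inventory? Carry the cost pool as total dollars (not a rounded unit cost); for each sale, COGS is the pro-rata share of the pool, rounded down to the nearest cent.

Ending inventory = $2,156.79

After May 7: 238 on hand, pool $2,618.00 (≈ $11.0000 each)
After May 10: 364 on hand, pool $4,004.00 (≈ $11.0000 each)
May 14, sell 228: 228/364 × $4,004.00 → $2,508.00
After May 15: 224 on hand, pool $2,640.00 (≈ $11.7857 each)
May 16, sell 41: 41/224 × $2,640.00 → $483.21
Total COGS = $2,508.00 + $483.21 = $2,991.21
Ending inventory (cost pool remaining) = $2,156.79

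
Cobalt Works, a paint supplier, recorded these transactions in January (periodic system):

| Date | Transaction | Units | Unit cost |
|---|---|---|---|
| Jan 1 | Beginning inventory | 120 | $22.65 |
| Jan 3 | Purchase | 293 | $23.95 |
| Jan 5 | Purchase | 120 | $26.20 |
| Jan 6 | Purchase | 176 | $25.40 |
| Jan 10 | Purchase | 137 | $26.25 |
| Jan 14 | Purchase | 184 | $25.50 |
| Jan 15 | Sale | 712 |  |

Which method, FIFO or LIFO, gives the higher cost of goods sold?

LIFO

FIFO COGS: 120 @ $22.65 + 293 @ $23.95 + 120 @ $26.20 + 176 @ $25.40 + 3 @ $26.25 = $17,428.50
LIFO COGS: 184 @ $25.50 + 137 @ $26.25 + 176 @ $25.40 + 120 @ $26.20 + 95 @ $23.95 = $18,177.90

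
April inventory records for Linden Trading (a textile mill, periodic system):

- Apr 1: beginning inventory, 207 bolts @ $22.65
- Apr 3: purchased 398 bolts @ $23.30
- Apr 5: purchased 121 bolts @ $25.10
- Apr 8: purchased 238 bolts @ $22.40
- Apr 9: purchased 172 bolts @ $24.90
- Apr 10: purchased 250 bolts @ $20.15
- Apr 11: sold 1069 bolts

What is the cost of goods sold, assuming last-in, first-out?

COGS = $24,399.00

Apr 11, 1069 sold [LIFO — newest first]: 250 @ $20.15 + 172 @ $24.90 + 238 @ $22.40 + 121 @ $25.10 + 288 @ $23.30 = $24,399.00
Ending inventory: 207 @ $22.65 + 110 @ $23.30 = $7,251.55
Check: goods available $31,650.55 = COGS $24,399.00 + ending $7,251.55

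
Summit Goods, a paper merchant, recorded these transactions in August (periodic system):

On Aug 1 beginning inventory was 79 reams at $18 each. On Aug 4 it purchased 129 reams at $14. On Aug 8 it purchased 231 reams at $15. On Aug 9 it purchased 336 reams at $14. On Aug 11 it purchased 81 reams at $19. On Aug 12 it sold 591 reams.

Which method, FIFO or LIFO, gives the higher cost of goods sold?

FIFO COGS: 79 @ $18 + 129 @ $14 + 231 @ $15 + 152 @ $14 = $8,821
LIFO COGS: 81 @ $19 + 336 @ $14 + 174 @ $15 = $8,853

LIFO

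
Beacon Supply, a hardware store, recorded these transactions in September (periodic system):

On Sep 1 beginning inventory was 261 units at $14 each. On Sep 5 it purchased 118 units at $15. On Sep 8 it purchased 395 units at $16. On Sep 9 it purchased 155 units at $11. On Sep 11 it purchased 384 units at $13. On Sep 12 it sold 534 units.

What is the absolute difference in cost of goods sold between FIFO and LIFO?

$1,262

FIFO COGS: 261 @ $14 + 118 @ $15 + 155 @ $16 = $7,904
LIFO COGS: 384 @ $13 + 150 @ $11 = $6,642
Difference = |$7,904 − $6,642| = $1,262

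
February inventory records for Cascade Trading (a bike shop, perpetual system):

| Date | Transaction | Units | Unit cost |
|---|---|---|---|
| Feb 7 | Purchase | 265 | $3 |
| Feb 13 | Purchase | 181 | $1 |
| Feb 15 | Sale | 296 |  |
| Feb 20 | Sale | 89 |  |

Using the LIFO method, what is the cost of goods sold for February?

Feb 15, 296 sold [LIFO — newest first]: 181 @ $1 + 115 @ $3 = $526
Feb 20, 89 sold [LIFO — newest first]: 89 @ $3 = $267
Total COGS = $526 + $267 = $793
Ending inventory: 61 @ $3 = $183

COGS = $793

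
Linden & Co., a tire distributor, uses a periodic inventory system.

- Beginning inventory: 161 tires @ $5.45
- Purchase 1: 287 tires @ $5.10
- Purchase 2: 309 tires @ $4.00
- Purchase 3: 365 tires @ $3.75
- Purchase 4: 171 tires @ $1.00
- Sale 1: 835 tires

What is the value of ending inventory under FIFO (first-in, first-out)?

Ending inventory = $1,247.25

Sale 1 (835) [FIFO — oldest first]: 161 @ $5.45 + 287 @ $5.10 + 309 @ $4.00 + 78 @ $3.75 = $3,869.65
Ending inventory: 287 @ $3.75 + 171 @ $1.00 = $1,247.25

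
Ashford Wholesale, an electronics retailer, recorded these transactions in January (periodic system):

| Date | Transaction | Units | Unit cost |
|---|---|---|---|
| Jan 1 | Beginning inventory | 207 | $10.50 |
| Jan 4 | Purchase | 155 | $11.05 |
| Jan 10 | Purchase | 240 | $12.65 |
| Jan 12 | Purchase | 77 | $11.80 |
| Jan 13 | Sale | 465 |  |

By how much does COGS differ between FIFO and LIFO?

FIFO COGS: 207 @ $10.50 + 155 @ $11.05 + 103 @ $12.65 = $5,189.20
LIFO COGS: 77 @ $11.80 + 240 @ $12.65 + 148 @ $11.05 = $5,580.00
Difference = |$5,189.20 − $5,580.00| = $390.80

$390.80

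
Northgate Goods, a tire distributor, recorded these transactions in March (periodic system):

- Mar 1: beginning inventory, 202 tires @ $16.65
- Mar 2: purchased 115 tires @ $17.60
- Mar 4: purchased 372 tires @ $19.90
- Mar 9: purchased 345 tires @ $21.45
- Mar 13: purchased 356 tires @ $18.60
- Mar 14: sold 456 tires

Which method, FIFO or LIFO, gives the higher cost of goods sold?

LIFO

FIFO COGS: 202 @ $16.65 + 115 @ $17.60 + 139 @ $19.90 = $8,153.40
LIFO COGS: 356 @ $18.60 + 100 @ $21.45 = $8,766.60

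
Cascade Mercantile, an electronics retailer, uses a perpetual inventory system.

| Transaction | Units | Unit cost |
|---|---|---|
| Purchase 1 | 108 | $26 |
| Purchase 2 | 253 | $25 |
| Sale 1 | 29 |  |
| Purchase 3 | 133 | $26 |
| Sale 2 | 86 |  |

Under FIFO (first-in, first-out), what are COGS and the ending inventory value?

COGS = $2,983; ending inventory = $9,608

Sale 1 (29) [FIFO — oldest first]: 29 @ $26 = $754
Sale 2 (86) [FIFO — oldest first]: 79 @ $26 + 7 @ $25 = $2,229
Total COGS = $754 + $2,229 = $2,983
Ending inventory: 246 @ $25 + 133 @ $26 = $9,608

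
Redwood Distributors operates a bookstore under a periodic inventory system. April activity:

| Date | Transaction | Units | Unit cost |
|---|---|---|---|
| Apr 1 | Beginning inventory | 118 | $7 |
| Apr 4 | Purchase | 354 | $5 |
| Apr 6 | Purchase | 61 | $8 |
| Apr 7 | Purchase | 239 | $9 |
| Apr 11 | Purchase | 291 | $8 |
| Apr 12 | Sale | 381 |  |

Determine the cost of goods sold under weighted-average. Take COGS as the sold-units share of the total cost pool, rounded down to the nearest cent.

Apr 12, sell 381: 381/1063 × $7,563.00 → $2,710.72
Ending inventory (cost pool remaining) = $4,852.28
Check: goods available $7,563.00 = COGS $2,710.72 + ending $4,852.28

COGS = $2,710.72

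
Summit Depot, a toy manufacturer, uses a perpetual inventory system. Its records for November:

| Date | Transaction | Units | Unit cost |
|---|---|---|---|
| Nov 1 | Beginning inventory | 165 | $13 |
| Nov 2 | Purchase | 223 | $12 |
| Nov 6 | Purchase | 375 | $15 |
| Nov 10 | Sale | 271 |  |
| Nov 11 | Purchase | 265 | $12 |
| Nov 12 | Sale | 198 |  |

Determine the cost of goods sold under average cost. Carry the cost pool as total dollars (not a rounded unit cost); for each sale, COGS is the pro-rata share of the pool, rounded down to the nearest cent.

COGS = $6,303.74

After Nov 1: 165 on hand, pool $2,145.00 (≈ $13.0000 each)
After Nov 2: 388 on hand, pool $4,821.00 (≈ $12.4253 each)
After Nov 6: 763 on hand, pool $10,446.00 (≈ $13.6907 each)
Nov 10, sell 271: 271/763 × $10,446.00 → $3,710.17
After Nov 11: 757 on hand, pool $9,915.83 (≈ $13.0989 each)
Nov 12, sell 198: 198/757 × $9,915.83 → $2,593.57
Total COGS = $3,710.17 + $2,593.57 = $6,303.74
Ending inventory (cost pool remaining) = $7,322.26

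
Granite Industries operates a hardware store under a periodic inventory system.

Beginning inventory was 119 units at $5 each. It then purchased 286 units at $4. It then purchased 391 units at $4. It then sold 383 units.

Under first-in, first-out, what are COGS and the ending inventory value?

Sale 1 (383) [FIFO — oldest first]: 119 @ $5 + 264 @ $4 = $1,651
Ending inventory: 22 @ $4 + 391 @ $4 = $1,652

COGS = $1,651; ending inventory = $1,652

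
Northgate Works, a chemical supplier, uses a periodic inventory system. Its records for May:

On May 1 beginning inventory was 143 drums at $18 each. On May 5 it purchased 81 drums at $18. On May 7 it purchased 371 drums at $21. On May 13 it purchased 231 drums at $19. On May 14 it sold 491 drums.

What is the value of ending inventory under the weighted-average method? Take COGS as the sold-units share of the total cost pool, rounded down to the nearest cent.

Ending inventory = $6,575.09

May 14, sell 491: 491/826 × $16,212.00 → $9,636.91
Ending inventory (cost pool remaining) = $6,575.09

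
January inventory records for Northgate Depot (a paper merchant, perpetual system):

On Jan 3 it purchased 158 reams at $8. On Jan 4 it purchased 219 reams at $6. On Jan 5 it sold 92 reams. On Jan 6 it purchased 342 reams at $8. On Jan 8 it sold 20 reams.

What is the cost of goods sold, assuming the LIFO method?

COGS = $712

Jan 5, 92 sold [LIFO — newest first]: 92 @ $6 = $552
Jan 8, 20 sold [LIFO — newest first]: 20 @ $8 = $160
Total COGS = $552 + $160 = $712
Ending inventory: 158 @ $8 + 127 @ $6 + 322 @ $8 = $4,602
Check: goods available $5,314 = COGS $712 + ending $4,602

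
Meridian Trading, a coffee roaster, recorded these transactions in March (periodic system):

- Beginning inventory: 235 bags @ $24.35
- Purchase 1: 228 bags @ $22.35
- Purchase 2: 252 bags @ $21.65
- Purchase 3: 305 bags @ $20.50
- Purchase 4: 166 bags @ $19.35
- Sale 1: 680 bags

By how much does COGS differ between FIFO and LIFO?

$1,526.65

FIFO COGS: 235 @ $24.35 + 228 @ $22.35 + 217 @ $21.65 = $15,516.10
LIFO COGS: 166 @ $19.35 + 305 @ $20.50 + 209 @ $21.65 = $13,989.45
Difference = |$15,516.10 − $13,989.45| = $1,526.65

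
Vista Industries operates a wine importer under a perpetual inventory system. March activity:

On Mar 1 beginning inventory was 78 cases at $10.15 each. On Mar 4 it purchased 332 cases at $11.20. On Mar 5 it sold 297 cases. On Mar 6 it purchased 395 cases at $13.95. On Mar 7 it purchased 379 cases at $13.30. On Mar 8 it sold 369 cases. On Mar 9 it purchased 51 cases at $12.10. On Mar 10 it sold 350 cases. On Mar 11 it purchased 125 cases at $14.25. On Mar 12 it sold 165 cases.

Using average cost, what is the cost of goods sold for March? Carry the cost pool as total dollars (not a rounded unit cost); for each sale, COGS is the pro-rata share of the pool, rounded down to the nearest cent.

COGS = $15,029.52

After Mar 1: 78 on hand, pool $791.70 (≈ $10.1500 each)
After Mar 4: 410 on hand, pool $4,510.10 (≈ $11.0002 each)
Mar 5, sell 297: 297/410 × $4,510.10 → $3,267.07
After Mar 6: 508 on hand, pool $6,753.28 (≈ $13.2939 each)
After Mar 7: 887 on hand, pool $11,793.98 (≈ $13.2965 each)
Mar 8, sell 369: 369/887 × $11,793.98 → $4,906.40
After Mar 9: 569 on hand, pool $7,504.68 (≈ $13.1892 each)
Mar 10, sell 350: 350/569 × $7,504.68 → $4,616.23
After Mar 11: 344 on hand, pool $4,669.70 (≈ $13.5747 each)
Mar 12, sell 165: 165/344 × $4,669.70 → $2,239.82
Total COGS = $3,267.07 + $4,906.40 + $4,616.23 + $2,239.82 = $15,029.52
Ending inventory (cost pool remaining) = $2,429.88
Check: goods available $17,459.40 = COGS $15,029.52 + ending $2,429.88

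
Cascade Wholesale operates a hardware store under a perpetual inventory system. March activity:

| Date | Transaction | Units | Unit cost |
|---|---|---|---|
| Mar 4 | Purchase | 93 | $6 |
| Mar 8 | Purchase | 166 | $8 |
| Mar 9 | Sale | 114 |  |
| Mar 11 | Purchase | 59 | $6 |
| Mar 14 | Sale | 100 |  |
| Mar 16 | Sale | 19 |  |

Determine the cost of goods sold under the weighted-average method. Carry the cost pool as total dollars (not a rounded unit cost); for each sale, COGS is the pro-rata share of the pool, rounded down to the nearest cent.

COGS = $1,652.55

After Mar 4: 93 on hand, pool $558.00 (≈ $6.0000 each)
After Mar 8: 259 on hand, pool $1,886.00 (≈ $7.2819 each)
Mar 9, sell 114: 114/259 × $1,886.00 → $830.13
After Mar 11: 204 on hand, pool $1,409.87 (≈ $6.9111 each)
Mar 14, sell 100: 100/204 × $1,409.87 → $691.11
Mar 16, sell 19: 19/104 × $718.76 → $131.31
Total COGS = $830.13 + $691.11 + $131.31 = $1,652.55
Ending inventory (cost pool remaining) = $587.45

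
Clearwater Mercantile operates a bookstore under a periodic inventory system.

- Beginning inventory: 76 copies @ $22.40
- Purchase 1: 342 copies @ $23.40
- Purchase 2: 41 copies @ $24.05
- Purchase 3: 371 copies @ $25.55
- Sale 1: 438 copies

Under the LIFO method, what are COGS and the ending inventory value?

Sale 1 (438) [LIFO — newest first]: 371 @ $25.55 + 41 @ $24.05 + 26 @ $23.40 = $11,073.50
Ending inventory: 76 @ $22.40 + 316 @ $23.40 = $9,096.80
Check: goods available $20,170.30 = COGS $11,073.50 + ending $9,096.80

COGS = $11,073.50; ending inventory = $9,096.80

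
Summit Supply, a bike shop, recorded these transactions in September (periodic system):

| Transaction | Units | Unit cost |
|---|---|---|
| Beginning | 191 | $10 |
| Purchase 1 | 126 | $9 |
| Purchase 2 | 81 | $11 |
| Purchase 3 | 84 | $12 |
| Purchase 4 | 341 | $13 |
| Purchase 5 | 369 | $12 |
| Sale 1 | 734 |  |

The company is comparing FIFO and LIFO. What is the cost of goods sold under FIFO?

FIFO COGS: 191 @ $10 + 126 @ $9 + 81 @ $11 + 84 @ $12 + 252 @ $13 = $8,219
LIFO COGS: 369 @ $12 + 341 @ $13 + 24 @ $12 = $9,149

COGS = $8,219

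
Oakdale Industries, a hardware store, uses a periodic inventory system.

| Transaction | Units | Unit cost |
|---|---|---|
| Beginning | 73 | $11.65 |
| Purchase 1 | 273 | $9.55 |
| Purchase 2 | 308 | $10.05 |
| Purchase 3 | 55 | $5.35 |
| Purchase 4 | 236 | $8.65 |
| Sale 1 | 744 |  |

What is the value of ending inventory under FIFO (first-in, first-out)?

Ending inventory = $1,738.65

Sale 1 (744) [FIFO — oldest first]: 73 @ $11.65 + 273 @ $9.55 + 308 @ $10.05 + 55 @ $5.35 + 35 @ $8.65 = $7,150.00
Ending inventory: 201 @ $8.65 = $1,738.65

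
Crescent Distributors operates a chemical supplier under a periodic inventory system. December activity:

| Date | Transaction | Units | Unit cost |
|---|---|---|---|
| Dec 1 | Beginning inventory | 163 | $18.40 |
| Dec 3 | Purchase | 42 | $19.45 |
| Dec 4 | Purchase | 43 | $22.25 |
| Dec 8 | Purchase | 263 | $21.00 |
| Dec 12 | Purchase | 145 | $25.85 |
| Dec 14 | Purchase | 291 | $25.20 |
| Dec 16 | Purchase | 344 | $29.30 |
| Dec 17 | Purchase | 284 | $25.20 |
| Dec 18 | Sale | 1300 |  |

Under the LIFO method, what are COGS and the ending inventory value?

COGS = $33,273.45; ending inventory = $5,339.85

Dec 18, 1300 sold [LIFO — newest first]: 284 @ $25.20 + 344 @ $29.30 + 291 @ $25.20 + 145 @ $25.85 + 236 @ $21.00 = $33,273.45
Ending inventory: 163 @ $18.40 + 42 @ $19.45 + 43 @ $22.25 + 27 @ $21.00 = $5,339.85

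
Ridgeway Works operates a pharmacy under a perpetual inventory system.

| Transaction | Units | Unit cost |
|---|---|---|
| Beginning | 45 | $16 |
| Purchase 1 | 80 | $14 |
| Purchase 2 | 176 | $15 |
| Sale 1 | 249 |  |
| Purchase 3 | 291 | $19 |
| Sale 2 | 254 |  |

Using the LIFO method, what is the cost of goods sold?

COGS = $8,488

Sale 1 (249) [LIFO — newest first]: 176 @ $15 + 73 @ $14 = $3,662
Sale 2 (254) [LIFO — newest first]: 254 @ $19 = $4,826
Total COGS = $3,662 + $4,826 = $8,488
Ending inventory: 45 @ $16 + 7 @ $14 + 37 @ $19 = $1,521
Check: goods available $10,009 = COGS $8,488 + ending $1,521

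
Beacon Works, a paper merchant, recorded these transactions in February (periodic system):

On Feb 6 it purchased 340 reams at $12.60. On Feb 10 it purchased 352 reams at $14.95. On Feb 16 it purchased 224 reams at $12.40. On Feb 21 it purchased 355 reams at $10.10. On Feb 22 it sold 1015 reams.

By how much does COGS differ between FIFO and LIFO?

FIFO COGS: 340 @ $12.60 + 352 @ $14.95 + 224 @ $12.40 + 99 @ $10.10 = $13,323.90
LIFO COGS: 355 @ $10.10 + 224 @ $12.40 + 352 @ $14.95 + 84 @ $12.60 = $12,683.90
Difference = |$13,323.90 − $12,683.90| = $640.00

$640.00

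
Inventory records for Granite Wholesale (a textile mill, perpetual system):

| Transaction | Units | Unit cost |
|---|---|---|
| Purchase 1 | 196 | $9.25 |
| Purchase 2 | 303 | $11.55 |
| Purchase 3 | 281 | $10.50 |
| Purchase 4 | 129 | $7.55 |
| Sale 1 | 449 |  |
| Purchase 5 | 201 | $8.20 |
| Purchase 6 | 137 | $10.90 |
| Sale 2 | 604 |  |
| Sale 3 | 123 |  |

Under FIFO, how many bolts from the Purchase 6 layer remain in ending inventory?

71

Sale 1 (449) [FIFO — oldest first]: 196 @ $9.25 + 253 @ $11.55 = $4,735.15
Sale 2 (604) [FIFO — oldest first]: 50 @ $11.55 + 281 @ $10.50 + 129 @ $7.55 + 144 @ $8.20 = $5,682.75
Sale 3 (123) [FIFO — oldest first]: 57 @ $8.20 + 66 @ $10.90 = $1,186.80
Total COGS = $4,735.15 + $5,682.75 + $1,186.80 = $11,604.70
Ending inventory: 71 @ $10.90 = $773.90
Check: goods available $12,378.60 = COGS $11,604.70 + ending $773.90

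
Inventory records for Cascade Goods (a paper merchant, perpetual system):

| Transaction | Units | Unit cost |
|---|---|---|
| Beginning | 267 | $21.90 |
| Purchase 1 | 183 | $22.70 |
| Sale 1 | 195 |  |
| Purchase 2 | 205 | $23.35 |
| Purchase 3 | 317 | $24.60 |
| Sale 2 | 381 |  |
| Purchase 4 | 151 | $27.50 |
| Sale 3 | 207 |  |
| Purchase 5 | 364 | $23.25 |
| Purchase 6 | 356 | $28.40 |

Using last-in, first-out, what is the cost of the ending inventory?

Sale 1 (195) [LIFO — newest first]: 183 @ $22.70 + 12 @ $21.90 = $4,416.90
Sale 2 (381) [LIFO — newest first]: 317 @ $24.60 + 64 @ $23.35 = $9,292.60
Sale 3 (207) [LIFO — newest first]: 151 @ $27.50 + 56 @ $23.35 = $5,460.10
Total COGS = $4,416.90 + $9,292.60 + $5,460.10 = $19,169.60
Ending inventory: 255 @ $21.90 + 85 @ $23.35 + 364 @ $23.25 + 356 @ $28.40 = $26,142.65
Check: goods available $45,312.25 = COGS $19,169.60 + ending $26,142.65

Ending inventory = $26,142.65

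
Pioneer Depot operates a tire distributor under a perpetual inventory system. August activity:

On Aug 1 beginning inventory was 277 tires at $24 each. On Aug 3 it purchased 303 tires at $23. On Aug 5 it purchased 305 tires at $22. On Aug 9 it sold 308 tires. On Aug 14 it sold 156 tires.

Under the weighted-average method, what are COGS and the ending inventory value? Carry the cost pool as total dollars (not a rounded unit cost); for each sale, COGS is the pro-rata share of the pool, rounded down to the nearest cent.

After Aug 1: 277 on hand, pool $6,648.00 (≈ $24.0000 each)
After Aug 3: 580 on hand, pool $13,617.00 (≈ $23.4776 each)
After Aug 5: 885 on hand, pool $20,327.00 (≈ $22.9684 each)
Aug 9, sell 308: 308/885 × $20,327.00 → $7,074.25
Aug 14, sell 156: 156/577 × $13,252.75 → $3,583.06
Total COGS = $7,074.25 + $3,583.06 = $10,657.31
Ending inventory (cost pool remaining) = $9,669.69
Check: goods available $20,327.00 = COGS $10,657.31 + ending $9,669.69

COGS = $10,657.31; ending inventory = $9,669.69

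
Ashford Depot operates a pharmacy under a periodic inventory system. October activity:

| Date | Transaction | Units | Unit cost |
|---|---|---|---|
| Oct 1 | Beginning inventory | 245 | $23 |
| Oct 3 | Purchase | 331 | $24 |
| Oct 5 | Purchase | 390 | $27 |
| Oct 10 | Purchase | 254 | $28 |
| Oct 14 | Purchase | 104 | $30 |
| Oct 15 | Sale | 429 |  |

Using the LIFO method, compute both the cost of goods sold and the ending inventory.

COGS = $12,149; ending inventory = $22,192

Oct 15, 429 sold [LIFO — newest first]: 104 @ $30 + 254 @ $28 + 71 @ $27 = $12,149
Ending inventory: 245 @ $23 + 331 @ $24 + 319 @ $27 = $22,192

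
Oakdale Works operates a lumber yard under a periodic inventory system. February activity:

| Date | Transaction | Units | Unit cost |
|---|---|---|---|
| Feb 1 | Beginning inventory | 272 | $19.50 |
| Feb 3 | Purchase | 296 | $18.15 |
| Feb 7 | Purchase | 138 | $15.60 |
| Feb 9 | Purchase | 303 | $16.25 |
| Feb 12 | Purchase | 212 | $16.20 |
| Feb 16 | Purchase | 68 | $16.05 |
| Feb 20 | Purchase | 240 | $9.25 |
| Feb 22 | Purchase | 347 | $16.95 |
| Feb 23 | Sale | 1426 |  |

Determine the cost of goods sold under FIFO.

Feb 23, 1426 sold [FIFO — oldest first]: 272 @ $19.50 + 296 @ $18.15 + 138 @ $15.60 + 303 @ $16.25 + 212 @ $16.20 + 68 @ $16.05 + 137 @ $9.25 = $23,546.00
Ending inventory: 103 @ $9.25 + 347 @ $16.95 = $6,834.40

COGS = $23,546.00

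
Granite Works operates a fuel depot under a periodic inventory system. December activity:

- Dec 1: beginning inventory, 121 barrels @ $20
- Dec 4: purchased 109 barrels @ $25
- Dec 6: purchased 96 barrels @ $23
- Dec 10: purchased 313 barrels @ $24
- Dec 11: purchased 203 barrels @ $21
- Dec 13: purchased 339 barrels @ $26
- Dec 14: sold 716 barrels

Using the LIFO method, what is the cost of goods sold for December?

COGS = $17,253

Dec 14, 716 sold [LIFO — newest first]: 339 @ $26 + 203 @ $21 + 174 @ $24 = $17,253
Ending inventory: 121 @ $20 + 109 @ $25 + 96 @ $23 + 139 @ $24 = $10,689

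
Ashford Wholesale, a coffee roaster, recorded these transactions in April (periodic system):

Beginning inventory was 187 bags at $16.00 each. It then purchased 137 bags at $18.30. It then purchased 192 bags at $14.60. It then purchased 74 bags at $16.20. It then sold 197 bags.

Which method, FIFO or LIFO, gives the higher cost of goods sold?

FIFO COGS: 187 @ $16.00 + 10 @ $18.30 = $3,175.00
LIFO COGS: 74 @ $16.20 + 123 @ $14.60 = $2,994.60

FIFO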